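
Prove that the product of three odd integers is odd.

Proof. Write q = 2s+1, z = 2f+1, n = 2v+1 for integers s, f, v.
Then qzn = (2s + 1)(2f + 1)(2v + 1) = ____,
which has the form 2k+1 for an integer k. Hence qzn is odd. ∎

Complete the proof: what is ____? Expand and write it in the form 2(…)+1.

2(4fsv + 2fs + 2fv + f + 2sv + s + v) + 1

(2s + 1)(2f + 1)(2v + 1) = 8fsv + 4fs + 4fv + 2f + 4sv + 2s + 2v + 1
= 2(4fsv + 2fs + 2fv + f + 2sv + s + v) + 1.
Since 4fsv + 2fs + 2fv + f + 2sv + s + v is an integer, the product is of the form 2k+1 for an integer k.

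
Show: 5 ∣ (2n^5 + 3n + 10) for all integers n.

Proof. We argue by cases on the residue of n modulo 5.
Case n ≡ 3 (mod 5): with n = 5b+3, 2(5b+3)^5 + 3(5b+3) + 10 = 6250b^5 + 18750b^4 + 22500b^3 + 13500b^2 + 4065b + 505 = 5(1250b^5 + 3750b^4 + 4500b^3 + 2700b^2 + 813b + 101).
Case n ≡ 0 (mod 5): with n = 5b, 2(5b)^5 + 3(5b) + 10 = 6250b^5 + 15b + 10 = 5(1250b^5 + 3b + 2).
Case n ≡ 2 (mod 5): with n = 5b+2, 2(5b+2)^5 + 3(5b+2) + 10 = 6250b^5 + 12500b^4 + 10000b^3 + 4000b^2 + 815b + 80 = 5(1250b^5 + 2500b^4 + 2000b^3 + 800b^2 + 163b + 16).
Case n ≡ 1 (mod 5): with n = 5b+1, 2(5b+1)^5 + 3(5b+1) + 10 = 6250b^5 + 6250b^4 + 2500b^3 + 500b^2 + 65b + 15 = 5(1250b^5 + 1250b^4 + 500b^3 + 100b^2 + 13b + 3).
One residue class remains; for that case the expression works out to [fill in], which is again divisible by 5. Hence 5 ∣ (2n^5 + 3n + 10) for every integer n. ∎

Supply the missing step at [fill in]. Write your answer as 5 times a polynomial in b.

5(1250b^5 + 5000b^4 + 8000b^3 + 6400b^2 + 2563b + 414)

Only n ≡ 4 (mod 5) is unaccounted for. Put n = 5b+4:
2(5b+4)^5 + 3(5b+4) + 10 expands to 6250b^5 + 25000b^4 + 40000b^3 + 32000b^2 + 12815b + 2070,
and factoring out 5 leaves 5(1250b^5 + 5000b^4 + 8000b^3 + 6400b^2 + 2563b + 414).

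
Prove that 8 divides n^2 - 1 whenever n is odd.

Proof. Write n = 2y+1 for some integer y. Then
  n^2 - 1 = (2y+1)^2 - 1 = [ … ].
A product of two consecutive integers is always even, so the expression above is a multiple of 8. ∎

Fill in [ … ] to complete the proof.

4y(y + 1)

(2y+1)^2 - 1 = 4y^2 + 4y + 1 - 1 = 4y^2 + 4y = 4y(y+1).
Since y and y+1 are consecutive, y(y+1) is even, and 4·(even) is a multiple of 8.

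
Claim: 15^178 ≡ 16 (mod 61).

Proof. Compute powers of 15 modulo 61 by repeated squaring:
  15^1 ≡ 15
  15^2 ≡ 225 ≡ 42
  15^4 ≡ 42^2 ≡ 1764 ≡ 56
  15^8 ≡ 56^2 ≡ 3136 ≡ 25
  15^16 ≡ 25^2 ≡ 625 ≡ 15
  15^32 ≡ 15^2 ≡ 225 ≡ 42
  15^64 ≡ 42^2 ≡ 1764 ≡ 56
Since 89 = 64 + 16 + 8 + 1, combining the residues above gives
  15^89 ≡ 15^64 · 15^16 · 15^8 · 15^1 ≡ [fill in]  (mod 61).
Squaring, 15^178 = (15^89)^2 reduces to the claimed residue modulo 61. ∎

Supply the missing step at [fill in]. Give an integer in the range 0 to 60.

Multiply the listed residues: 56 · 15 · 25 · 15 = 840 → 21000 → 315000.
Reducing modulo 61: 315000 = 5163·61 + 57, so 15^89 ≡ 57.

57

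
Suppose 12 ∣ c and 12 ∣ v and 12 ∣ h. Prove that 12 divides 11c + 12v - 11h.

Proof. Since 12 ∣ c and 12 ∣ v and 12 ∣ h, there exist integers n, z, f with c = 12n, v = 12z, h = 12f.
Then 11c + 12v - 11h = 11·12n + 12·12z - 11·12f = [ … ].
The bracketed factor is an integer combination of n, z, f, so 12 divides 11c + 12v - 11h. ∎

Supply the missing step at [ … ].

12(-11f + 11n + 12z)

Each term has a factor of 12: 11·12n + 12·12z - 11·12f = 12·(-11f + 11n + 12z).
Since -11f + 11n + 12z is an integer, 12 ∣ (11c + 12v - 11h).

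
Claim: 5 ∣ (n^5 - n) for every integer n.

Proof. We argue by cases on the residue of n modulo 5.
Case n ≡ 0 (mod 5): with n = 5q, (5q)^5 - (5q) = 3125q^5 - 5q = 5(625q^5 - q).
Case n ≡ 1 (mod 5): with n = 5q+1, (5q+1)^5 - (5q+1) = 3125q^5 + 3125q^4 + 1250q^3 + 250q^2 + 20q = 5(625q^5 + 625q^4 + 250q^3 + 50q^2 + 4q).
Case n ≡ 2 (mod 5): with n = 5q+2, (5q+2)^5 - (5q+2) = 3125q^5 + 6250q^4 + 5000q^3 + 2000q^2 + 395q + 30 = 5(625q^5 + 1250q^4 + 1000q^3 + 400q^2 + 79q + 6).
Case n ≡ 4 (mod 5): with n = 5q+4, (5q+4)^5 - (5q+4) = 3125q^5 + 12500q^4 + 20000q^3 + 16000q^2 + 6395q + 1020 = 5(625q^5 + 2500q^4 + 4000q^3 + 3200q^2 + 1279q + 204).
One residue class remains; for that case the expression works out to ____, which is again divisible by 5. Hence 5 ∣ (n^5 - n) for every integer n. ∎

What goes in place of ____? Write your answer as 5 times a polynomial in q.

5(625q^5 + 1875q^4 + 2250q^3 + 1350q^2 + 404q + 48)

Only n ≡ 3 (mod 5) is unaccounted for. Put n = 5q+3:
(5q+3)^5 - (5q+3) expands to 3125q^5 + 9375q^4 + 11250q^3 + 6750q^2 + 2020q + 240,
and factoring out 5 leaves 5(625q^5 + 1875q^4 + 2250q^3 + 1350q^2 + 404q + 48).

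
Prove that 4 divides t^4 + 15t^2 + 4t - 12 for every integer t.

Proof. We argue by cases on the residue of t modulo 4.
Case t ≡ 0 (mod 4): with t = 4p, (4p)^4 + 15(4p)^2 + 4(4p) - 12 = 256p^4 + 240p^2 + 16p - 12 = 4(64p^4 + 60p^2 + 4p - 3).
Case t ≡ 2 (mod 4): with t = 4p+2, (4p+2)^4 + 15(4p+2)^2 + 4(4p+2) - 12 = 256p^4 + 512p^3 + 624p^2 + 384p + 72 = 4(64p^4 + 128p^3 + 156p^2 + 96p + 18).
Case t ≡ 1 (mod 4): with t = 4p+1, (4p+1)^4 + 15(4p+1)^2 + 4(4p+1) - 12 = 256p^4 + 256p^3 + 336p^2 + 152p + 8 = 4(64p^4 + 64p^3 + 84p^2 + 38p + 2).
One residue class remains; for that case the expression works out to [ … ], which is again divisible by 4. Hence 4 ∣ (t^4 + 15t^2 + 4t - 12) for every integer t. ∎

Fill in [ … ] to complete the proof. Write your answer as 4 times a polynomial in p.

The residues treated are {0, 2, 1}, so the missing case is t ≡ 3 (mod 4); write t = 4p+3.
Then (4p+3)^4 + 15(4p+3)^2 + 4(4p+3) - 12 = 256p^4 + 768p^3 + 1104p^2 + 808p + 216 = 4(64p^4 + 192p^3 + 276p^2 + 202p + 54).

4(64p^4 + 192p^3 + 276p^2 + 202p + 54)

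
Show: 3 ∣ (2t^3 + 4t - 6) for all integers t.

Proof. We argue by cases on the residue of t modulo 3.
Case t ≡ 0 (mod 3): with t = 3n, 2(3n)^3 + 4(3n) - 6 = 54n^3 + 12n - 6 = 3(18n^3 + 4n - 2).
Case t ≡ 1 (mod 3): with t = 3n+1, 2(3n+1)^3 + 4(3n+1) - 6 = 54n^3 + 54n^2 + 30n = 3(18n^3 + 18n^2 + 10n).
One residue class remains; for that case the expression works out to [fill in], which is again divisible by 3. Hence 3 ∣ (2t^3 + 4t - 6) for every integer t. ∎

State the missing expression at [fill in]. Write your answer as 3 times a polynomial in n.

Only t ≡ 2 (mod 3) is unaccounted for. Put t = 3n+2:
2(3n+2)^3 + 4(3n+2) - 6 expands to 54n^3 + 108n^2 + 84n + 18,
and factoring out 3 leaves 3(18n^3 + 36n^2 + 28n + 6).

3(18n^3 + 36n^2 + 28n + 6)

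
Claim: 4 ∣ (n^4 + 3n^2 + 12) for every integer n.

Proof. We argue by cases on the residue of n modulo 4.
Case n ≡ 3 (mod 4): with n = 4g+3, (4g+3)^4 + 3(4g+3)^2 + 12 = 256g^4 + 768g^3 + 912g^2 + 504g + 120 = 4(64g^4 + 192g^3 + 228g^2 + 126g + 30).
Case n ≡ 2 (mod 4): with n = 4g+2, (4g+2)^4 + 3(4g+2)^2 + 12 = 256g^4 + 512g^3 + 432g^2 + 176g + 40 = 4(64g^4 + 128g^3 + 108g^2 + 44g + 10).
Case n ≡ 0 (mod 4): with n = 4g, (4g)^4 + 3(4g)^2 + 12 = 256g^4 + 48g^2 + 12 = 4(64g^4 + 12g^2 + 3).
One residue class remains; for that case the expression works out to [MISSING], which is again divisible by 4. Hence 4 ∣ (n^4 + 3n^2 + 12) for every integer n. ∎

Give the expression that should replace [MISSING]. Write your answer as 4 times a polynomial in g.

4(64g^4 + 64g^3 + 36g^2 + 10g + 4)

The residues treated are {3, 2, 0}, so the missing case is n ≡ 1 (mod 4); write n = 4g+1.
Then (4g+1)^4 + 3(4g+1)^2 + 12 = 256g^4 + 256g^3 + 144g^2 + 40g + 16 = 4(64g^4 + 64g^3 + 36g^2 + 10g + 4).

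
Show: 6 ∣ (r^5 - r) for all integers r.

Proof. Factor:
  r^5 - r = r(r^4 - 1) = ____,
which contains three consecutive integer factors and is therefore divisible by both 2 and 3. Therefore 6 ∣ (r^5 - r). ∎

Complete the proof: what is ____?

(r - 1)r(r + 1)(r^2 + 1)

r^4 - 1 = (r^2 - 1)(r^2 + 1), and r^2 - 1 = (r-1)(r+1).
So r(r^4 - 1) = (r - 1)r(r + 1)(r^2 + 1).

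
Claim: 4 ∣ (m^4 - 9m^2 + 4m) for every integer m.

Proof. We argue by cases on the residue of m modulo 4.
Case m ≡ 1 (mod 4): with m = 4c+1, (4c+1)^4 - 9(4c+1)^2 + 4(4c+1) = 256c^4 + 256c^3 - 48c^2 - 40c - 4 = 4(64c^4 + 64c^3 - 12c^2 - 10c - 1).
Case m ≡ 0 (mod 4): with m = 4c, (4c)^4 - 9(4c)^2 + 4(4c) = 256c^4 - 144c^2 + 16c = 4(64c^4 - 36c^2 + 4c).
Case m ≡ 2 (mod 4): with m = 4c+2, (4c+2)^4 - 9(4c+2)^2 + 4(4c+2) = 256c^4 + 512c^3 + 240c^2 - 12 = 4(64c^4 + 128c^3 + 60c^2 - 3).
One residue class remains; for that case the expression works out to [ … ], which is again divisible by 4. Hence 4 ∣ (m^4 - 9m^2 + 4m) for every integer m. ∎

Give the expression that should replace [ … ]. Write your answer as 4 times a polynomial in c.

Only m ≡ 3 (mod 4) is unaccounted for. Put m = 4c+3:
(4c+3)^4 - 9(4c+3)^2 + 4(4c+3) expands to 256c^4 + 768c^3 + 720c^2 + 232c + 12,
and factoring out 4 leaves 4(64c^4 + 192c^3 + 180c^2 + 58c + 3).

4(64c^4 + 192c^3 + 180c^2 + 58c + 3)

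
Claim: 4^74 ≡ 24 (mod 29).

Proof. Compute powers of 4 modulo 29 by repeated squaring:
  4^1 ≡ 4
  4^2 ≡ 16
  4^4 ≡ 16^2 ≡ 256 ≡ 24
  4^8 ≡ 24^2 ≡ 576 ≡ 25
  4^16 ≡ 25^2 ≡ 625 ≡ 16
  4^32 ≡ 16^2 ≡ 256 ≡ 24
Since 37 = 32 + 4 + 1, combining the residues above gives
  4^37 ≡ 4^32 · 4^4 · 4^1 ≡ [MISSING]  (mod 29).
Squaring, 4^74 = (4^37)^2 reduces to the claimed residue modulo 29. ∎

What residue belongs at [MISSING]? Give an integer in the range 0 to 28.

13

4^32 · 4^4 · 4^1 ≡ 24 · 24 · 4 = 2304.
2304 mod 29 = 13, so 4^37 ≡ 13 (mod 29).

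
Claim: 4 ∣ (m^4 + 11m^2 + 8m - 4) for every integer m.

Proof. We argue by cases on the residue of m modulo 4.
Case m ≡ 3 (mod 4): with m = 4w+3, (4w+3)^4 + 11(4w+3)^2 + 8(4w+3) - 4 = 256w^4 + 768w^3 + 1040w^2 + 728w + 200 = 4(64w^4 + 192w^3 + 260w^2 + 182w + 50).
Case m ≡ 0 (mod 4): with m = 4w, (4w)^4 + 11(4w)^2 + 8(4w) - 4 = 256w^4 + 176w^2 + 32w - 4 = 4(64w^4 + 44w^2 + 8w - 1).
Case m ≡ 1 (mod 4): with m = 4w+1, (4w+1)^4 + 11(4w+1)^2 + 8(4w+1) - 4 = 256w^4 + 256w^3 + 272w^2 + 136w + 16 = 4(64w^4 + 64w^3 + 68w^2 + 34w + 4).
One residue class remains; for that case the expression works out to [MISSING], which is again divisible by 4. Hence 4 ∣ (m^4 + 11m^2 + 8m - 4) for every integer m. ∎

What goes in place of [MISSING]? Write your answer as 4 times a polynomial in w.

The residues treated are {3, 0, 1}, so the missing case is m ≡ 2 (mod 4); write m = 4w+2.
Then (4w+2)^4 + 11(4w+2)^2 + 8(4w+2) - 4 = 256w^4 + 512w^3 + 560w^2 + 336w + 72 = 4(64w^4 + 128w^3 + 140w^2 + 84w + 18).

4(64w^4 + 128w^3 + 140w^2 + 84w + 18)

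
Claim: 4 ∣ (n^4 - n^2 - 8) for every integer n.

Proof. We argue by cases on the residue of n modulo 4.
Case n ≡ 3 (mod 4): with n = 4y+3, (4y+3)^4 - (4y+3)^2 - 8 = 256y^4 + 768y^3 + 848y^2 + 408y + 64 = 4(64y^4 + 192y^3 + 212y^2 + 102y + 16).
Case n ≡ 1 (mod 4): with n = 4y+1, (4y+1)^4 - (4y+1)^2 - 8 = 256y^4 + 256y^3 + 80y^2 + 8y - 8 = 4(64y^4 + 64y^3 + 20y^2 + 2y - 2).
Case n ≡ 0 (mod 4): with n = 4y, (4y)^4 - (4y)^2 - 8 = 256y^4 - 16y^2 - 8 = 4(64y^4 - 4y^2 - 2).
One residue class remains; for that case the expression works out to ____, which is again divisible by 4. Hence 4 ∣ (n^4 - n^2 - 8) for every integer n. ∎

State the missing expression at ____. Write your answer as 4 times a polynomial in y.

4(64y^4 + 128y^3 + 92y^2 + 28y + 1)

The residues treated are {3, 1, 0}, so the missing case is n ≡ 2 (mod 4); write n = 4y+2.
Then (4y+2)^4 - (4y+2)^2 - 8 = 256y^4 + 512y^3 + 368y^2 + 112y + 4 = 4(64y^4 + 128y^3 + 92y^2 + 28y + 1).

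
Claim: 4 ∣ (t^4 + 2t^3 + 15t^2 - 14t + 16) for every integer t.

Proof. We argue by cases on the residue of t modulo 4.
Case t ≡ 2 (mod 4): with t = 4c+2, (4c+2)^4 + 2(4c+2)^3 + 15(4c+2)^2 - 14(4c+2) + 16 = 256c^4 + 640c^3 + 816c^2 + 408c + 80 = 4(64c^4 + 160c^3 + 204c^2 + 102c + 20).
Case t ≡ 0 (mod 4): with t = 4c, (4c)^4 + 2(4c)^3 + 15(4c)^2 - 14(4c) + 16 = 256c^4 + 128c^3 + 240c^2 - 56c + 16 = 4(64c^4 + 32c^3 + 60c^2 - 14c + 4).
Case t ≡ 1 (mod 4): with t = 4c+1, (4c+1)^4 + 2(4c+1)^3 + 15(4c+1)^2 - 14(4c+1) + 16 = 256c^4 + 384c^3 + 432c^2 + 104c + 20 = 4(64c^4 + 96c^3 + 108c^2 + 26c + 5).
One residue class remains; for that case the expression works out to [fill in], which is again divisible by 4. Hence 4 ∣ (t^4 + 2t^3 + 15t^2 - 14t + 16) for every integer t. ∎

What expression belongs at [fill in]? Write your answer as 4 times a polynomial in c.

The residues treated are {2, 0, 1}, so the missing case is t ≡ 3 (mod 4); write t = 4c+3.
Then (4c+3)^4 + 2(4c+3)^3 + 15(4c+3)^2 - 14(4c+3) + 16 = 256c^4 + 896c^3 + 1392c^2 + 952c + 244 = 4(64c^4 + 224c^3 + 348c^2 + 238c + 61).

4(64c^4 + 224c^3 + 348c^2 + 238c + 61)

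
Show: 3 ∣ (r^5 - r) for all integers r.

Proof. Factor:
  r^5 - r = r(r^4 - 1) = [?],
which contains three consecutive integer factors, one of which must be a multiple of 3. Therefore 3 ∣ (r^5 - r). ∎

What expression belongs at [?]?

(r - 1)r(r + 1)(r^2 + 1)

r^4 - 1 = (r^2 - 1)(r^2 + 1), and r^2 - 1 = (r-1)(r+1).
So r(r^4 - 1) = (r - 1)r(r + 1)(r^2 + 1).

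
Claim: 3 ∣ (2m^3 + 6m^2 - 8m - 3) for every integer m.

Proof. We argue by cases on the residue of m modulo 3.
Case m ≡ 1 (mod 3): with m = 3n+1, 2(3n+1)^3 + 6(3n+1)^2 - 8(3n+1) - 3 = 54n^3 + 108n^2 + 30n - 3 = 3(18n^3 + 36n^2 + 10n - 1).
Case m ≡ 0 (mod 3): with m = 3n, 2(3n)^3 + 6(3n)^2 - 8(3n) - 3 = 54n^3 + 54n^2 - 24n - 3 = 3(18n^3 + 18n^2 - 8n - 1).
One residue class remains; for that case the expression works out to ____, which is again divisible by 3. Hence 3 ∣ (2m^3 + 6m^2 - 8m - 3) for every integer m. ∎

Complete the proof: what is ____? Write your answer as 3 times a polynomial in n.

3(18n^3 + 54n^2 + 40n + 7)

Only m ≡ 2 (mod 3) is unaccounted for. Put m = 3n+2:
2(3n+2)^3 + 6(3n+2)^2 - 8(3n+2) - 3 expands to 54n^3 + 162n^2 + 120n + 21,
and factoring out 3 leaves 3(18n^3 + 54n^2 + 40n + 7).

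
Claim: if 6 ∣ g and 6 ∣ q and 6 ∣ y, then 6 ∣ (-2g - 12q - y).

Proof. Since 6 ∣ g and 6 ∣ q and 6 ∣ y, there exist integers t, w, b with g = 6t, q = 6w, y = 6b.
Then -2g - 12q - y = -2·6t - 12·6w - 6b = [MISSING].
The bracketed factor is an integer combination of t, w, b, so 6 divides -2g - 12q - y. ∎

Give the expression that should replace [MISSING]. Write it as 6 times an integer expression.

Pull the common 6 out of every term: -2·6t - 12·6w - 6b = 6(-b - 2t - 12w).
-b - 2t - 12w is an integer, which exhibits the divisibility.

6(-b - 2t - 12w)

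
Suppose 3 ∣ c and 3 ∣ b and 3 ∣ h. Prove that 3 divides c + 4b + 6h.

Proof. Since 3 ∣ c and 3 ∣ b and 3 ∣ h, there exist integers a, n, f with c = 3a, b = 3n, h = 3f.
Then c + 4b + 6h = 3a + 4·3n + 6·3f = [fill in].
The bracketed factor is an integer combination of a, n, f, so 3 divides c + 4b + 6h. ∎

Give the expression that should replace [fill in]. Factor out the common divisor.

3(a + 6f + 4n)

Pull the common 3 out of every term: 3a + 4·3n + 6·3f = 3(a + 6f + 4n).
a + 6f + 4n is an integer, which exhibits the divisibility.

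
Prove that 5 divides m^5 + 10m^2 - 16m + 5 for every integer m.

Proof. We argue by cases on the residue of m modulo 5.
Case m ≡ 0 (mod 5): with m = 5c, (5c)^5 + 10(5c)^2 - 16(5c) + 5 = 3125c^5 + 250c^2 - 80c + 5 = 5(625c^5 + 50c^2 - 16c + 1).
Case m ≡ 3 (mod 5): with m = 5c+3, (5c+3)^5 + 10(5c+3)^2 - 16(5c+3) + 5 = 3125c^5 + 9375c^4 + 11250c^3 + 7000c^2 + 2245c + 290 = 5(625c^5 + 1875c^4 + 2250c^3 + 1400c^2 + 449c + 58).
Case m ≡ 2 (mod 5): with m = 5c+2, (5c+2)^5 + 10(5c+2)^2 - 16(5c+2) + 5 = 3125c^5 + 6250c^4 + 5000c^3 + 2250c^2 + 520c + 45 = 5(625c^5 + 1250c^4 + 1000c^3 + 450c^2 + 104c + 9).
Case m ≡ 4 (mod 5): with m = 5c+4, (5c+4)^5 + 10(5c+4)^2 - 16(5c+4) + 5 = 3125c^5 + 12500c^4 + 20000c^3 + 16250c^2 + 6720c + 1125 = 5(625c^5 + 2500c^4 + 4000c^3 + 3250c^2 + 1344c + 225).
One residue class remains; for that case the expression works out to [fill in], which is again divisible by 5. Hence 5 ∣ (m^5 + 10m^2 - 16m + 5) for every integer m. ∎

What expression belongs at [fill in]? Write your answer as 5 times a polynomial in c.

Only m ≡ 1 (mod 5) is unaccounted for. Put m = 5c+1:
(5c+1)^5 + 10(5c+1)^2 - 16(5c+1) + 5 expands to 3125c^5 + 3125c^4 + 1250c^3 + 500c^2 + 45c,
and factoring out 5 leaves 5(625c^5 + 625c^4 + 250c^3 + 100c^2 + 9c).

5(625c^5 + 625c^4 + 250c^3 + 100c^2 + 9c)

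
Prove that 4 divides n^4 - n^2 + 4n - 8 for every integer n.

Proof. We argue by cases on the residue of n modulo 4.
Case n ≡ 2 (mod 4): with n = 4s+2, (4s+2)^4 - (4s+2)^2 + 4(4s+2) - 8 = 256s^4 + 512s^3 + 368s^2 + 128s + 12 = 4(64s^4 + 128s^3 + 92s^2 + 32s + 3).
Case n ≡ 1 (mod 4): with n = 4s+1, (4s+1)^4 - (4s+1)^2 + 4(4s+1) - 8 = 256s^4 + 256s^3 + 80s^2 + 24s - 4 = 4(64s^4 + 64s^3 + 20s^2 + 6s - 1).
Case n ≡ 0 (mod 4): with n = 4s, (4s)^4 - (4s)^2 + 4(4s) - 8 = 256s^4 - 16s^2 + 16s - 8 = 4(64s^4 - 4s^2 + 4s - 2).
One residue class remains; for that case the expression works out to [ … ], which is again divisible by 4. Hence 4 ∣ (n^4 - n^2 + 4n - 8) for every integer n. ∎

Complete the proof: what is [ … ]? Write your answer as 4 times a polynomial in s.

4(64s^4 + 192s^3 + 212s^2 + 106s + 19)

Only n ≡ 3 (mod 4) is unaccounted for. Put n = 4s+3:
(4s+3)^4 - (4s+3)^2 + 4(4s+3) - 8 expands to 256s^4 + 768s^3 + 848s^2 + 424s + 76,
and factoring out 4 leaves 4(64s^4 + 192s^3 + 212s^2 + 106s + 19).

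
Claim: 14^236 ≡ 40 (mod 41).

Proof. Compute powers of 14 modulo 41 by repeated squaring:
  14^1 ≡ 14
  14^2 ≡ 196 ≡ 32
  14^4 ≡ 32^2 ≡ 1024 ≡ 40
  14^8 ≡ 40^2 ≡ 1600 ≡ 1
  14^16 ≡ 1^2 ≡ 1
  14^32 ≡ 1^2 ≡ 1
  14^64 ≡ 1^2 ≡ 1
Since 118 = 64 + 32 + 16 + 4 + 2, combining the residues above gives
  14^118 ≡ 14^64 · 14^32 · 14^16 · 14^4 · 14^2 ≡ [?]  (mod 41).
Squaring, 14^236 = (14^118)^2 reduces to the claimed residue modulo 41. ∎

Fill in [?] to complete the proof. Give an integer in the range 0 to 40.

14^64 · 14^32 · 14^16 · 14^4 · 14^2 ≡ 1 · 1 · 1 · 40 · 32 = 1280.
1280 mod 41 = 9, so 14^118 ≡ 9 (mod 41).

9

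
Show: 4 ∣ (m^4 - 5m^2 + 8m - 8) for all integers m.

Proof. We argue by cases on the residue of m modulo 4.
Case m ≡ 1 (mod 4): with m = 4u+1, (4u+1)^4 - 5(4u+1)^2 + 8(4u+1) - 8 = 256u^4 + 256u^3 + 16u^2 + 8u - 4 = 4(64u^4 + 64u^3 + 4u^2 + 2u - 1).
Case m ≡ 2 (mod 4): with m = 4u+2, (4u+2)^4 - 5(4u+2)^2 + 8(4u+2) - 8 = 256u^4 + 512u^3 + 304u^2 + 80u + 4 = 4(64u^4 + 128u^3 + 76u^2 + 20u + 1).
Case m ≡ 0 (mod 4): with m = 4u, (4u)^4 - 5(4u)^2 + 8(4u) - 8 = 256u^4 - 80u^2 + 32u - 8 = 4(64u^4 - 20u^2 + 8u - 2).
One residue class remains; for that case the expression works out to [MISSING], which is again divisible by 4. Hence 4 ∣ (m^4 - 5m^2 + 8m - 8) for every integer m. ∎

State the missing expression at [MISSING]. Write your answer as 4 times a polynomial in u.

4(64u^4 + 192u^3 + 196u^2 + 86u + 13)

The residues treated are {1, 2, 0}, so the missing case is m ≡ 3 (mod 4); write m = 4u+3.
Then (4u+3)^4 - 5(4u+3)^2 + 8(4u+3) - 8 = 256u^4 + 768u^3 + 784u^2 + 344u + 52 = 4(64u^4 + 192u^3 + 196u^2 + 86u + 13).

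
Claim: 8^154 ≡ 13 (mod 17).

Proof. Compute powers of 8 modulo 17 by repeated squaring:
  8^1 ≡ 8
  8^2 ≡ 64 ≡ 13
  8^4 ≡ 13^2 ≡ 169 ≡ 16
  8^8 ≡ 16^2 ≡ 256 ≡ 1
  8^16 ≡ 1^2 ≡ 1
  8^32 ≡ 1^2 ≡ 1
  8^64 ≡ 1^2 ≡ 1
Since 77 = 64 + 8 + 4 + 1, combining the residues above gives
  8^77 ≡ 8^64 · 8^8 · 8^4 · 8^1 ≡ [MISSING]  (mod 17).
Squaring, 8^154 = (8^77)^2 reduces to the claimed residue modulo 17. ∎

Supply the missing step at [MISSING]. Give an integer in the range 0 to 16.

8^64 · 8^8 · 8^4 · 8^1 ≡ 1 · 1 · 16 · 8 = 128.
128 mod 17 = 9, so 8^77 ≡ 9 (mod 17).

9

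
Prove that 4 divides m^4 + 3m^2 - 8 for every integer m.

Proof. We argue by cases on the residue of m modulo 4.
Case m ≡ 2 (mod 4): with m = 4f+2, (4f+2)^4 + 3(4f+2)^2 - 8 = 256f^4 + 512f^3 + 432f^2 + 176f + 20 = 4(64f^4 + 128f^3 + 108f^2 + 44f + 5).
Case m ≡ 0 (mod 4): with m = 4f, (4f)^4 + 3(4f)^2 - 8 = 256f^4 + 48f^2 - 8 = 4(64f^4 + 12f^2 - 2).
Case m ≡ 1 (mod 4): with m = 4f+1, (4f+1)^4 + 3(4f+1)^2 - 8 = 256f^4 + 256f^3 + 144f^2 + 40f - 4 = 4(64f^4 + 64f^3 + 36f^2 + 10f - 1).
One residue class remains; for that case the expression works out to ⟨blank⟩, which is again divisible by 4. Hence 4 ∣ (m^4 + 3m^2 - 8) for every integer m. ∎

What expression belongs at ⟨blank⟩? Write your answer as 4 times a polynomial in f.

4(64f^4 + 192f^3 + 228f^2 + 126f + 25)

Only m ≡ 3 (mod 4) is unaccounted for. Put m = 4f+3:
(4f+3)^4 + 3(4f+3)^2 - 8 expands to 256f^4 + 768f^3 + 912f^2 + 504f + 100,
and factoring out 4 leaves 4(64f^4 + 192f^3 + 228f^2 + 126f + 25).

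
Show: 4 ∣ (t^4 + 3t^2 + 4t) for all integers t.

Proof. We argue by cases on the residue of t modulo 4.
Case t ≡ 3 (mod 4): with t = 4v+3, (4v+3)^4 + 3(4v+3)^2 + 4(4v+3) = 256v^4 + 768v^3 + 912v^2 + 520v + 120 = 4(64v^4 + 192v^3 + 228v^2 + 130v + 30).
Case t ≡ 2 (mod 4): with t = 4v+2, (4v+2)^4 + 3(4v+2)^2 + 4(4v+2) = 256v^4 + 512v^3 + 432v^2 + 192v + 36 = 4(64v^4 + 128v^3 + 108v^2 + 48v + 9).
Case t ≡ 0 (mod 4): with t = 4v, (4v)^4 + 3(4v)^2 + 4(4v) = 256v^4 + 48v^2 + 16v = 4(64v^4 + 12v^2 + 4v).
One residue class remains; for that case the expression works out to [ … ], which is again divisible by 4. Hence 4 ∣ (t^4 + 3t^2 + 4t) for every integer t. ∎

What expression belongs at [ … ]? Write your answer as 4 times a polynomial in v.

The residues treated are {3, 2, 0}, so the missing case is t ≡ 1 (mod 4); write t = 4v+1.
Then (4v+1)^4 + 3(4v+1)^2 + 4(4v+1) = 256v^4 + 256v^3 + 144v^2 + 56v + 8 = 4(64v^4 + 64v^3 + 36v^2 + 14v + 2).

4(64v^4 + 64v^3 + 36v^2 + 14v + 2)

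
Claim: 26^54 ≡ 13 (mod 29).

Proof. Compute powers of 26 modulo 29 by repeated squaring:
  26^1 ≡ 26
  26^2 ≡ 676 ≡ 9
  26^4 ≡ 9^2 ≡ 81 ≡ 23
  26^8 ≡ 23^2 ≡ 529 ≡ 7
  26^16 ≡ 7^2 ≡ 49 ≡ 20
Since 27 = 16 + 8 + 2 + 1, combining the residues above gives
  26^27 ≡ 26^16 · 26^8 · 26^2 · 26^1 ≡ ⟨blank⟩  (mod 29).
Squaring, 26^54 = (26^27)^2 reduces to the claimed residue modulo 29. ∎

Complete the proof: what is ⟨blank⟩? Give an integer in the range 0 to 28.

26^16 · 26^8 · 26^2 · 26^1 ≡ 20 · 7 · 9 · 26 = 32760.
32760 mod 29 = 19, so 26^27 ≡ 19 (mod 29).

19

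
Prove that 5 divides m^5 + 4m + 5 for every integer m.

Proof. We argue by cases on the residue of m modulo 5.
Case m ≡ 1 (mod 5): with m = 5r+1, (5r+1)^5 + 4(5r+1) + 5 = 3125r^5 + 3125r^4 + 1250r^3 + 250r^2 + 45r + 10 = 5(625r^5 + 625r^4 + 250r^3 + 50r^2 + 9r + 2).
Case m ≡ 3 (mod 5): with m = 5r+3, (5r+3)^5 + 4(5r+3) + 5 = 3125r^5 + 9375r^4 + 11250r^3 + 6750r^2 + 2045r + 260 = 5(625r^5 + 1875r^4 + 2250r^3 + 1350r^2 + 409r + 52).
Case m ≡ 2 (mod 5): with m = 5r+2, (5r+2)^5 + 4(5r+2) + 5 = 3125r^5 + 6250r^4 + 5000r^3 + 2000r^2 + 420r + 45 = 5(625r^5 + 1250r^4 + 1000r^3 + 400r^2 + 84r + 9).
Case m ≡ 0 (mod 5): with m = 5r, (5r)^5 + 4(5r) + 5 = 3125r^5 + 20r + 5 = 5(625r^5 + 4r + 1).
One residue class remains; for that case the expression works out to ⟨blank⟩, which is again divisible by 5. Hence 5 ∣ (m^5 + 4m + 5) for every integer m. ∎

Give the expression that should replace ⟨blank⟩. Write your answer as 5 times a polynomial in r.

5(625r^5 + 2500r^4 + 4000r^3 + 3200r^2 + 1284r + 209)

Only m ≡ 4 (mod 5) is unaccounted for. Put m = 5r+4:
(5r+4)^5 + 4(5r+4) + 5 expands to 3125r^5 + 12500r^4 + 20000r^3 + 16000r^2 + 6420r + 1045,
and factoring out 5 leaves 5(625r^5 + 2500r^4 + 4000r^3 + 3200r^2 + 1284r + 209).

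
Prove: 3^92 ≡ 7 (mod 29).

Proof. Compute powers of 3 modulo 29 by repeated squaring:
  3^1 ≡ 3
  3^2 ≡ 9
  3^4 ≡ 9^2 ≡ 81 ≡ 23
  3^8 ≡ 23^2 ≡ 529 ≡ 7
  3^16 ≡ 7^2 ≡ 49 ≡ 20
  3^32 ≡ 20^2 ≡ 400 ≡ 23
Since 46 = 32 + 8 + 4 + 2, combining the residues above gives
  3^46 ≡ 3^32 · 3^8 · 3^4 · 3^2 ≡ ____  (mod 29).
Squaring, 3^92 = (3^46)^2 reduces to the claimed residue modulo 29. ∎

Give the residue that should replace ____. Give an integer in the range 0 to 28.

Multiply the listed residues: 23 · 7 · 23 · 9 = 161 → 3703 → 33327.
Reducing modulo 29: 33327 = 1149·29 + 6, so 3^46 ≡ 6.

6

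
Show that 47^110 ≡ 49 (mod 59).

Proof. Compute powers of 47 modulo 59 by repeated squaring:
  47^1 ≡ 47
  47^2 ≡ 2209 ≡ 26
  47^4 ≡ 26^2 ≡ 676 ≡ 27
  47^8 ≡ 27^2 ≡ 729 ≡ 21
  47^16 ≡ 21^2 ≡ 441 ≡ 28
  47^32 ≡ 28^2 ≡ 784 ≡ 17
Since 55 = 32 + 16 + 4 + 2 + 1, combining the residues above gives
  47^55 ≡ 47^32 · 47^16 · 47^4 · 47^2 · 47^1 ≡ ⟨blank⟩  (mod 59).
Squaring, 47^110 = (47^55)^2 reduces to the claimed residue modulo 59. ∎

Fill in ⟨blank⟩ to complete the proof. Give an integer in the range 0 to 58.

47^32 · 47^16 · 47^4 · 47^2 · 47^1 ≡ 17 · 28 · 27 · 26 · 47 = 15705144.
15705144 mod 59 = 52, so 47^55 ≡ 52 (mod 59).

52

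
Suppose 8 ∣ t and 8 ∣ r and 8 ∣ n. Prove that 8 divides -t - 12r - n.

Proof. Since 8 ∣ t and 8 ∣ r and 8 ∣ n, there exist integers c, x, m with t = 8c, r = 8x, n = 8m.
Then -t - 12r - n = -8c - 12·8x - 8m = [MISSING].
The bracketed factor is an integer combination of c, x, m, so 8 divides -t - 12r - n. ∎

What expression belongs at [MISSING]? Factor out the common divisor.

Pull the common 8 out of every term: -8c - 12·8x - 8m = 8(-c - m - 12x).
-c - m - 12x is an integer, which exhibits the divisibility.

8(-c - m - 12x)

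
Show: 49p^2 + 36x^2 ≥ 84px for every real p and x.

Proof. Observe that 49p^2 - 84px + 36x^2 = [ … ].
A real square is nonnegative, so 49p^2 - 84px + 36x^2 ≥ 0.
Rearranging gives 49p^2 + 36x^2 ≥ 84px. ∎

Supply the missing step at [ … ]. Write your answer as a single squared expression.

(7p - 6x)^2

49p^2 - 84px + 36x^2 is a perfect-square trinomial: the outer terms are (7p)^2 and (6x)^2, and the cross term is -2·7p·6x.
So 49p^2 - 84px + 36x^2 = (7p - 6x)^2 ≥ 0.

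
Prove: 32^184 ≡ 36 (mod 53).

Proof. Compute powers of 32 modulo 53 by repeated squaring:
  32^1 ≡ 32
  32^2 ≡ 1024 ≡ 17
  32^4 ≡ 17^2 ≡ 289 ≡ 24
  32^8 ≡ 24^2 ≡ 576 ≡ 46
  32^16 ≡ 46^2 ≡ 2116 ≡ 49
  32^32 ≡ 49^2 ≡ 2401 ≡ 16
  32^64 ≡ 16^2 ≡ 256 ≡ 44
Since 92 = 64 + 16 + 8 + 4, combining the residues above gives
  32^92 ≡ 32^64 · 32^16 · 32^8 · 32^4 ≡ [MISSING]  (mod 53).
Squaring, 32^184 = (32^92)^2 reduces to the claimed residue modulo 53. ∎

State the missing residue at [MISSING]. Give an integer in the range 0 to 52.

Multiply the listed residues: 44 · 49 · 46 · 24 = 2156 → 99176 → 2380224.
Reducing modulo 53: 2380224 = 44909·53 + 47, so 32^92 ≡ 47.

47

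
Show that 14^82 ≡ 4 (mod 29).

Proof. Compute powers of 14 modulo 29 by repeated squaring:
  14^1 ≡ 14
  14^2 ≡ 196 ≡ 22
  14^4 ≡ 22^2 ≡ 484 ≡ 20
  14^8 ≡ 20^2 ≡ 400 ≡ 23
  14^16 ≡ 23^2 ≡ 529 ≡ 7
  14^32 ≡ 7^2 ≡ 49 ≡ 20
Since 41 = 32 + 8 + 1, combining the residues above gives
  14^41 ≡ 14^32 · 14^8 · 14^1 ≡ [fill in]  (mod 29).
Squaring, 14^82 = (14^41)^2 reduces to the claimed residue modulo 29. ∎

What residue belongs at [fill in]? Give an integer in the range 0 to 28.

2

14^32 · 14^8 · 14^1 ≡ 20 · 23 · 14 = 6440.
6440 mod 29 = 2, so 14^41 ≡ 2 (mod 29).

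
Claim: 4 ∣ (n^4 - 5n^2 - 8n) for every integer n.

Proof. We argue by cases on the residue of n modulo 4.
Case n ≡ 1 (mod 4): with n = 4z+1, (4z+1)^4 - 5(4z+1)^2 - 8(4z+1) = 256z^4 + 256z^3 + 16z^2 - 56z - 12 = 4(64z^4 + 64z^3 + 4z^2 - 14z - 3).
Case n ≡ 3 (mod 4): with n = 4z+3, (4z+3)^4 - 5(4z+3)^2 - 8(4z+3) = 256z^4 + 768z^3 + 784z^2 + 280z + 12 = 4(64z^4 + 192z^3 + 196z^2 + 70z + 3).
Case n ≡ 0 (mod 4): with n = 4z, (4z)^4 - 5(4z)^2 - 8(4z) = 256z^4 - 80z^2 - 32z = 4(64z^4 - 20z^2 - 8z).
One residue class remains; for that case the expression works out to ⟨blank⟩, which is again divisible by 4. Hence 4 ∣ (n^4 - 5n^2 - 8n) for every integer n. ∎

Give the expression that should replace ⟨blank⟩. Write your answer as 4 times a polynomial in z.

4(64z^4 + 128z^3 + 76z^2 + 4z - 5)

The residues treated are {1, 3, 0}, so the missing case is n ≡ 2 (mod 4); write n = 4z+2.
Then (4z+2)^4 - 5(4z+2)^2 - 8(4z+2) = 256z^4 + 512z^3 + 304z^2 + 16z - 20 = 4(64z^4 + 128z^3 + 76z^2 + 4z - 5).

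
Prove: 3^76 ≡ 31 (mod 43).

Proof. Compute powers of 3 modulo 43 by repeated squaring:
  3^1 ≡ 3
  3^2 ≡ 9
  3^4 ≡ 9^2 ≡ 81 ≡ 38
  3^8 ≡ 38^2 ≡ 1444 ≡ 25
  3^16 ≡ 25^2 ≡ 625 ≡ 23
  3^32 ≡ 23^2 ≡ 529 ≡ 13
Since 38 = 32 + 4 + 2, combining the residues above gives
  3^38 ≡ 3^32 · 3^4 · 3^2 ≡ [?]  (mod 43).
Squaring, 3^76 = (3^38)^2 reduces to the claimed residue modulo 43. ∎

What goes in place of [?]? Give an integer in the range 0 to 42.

Multiply the listed residues: 13 · 38 · 9 = 494 → 4446.
Reducing modulo 43: 4446 = 103·43 + 17, so 3^38 ≡ 17.

17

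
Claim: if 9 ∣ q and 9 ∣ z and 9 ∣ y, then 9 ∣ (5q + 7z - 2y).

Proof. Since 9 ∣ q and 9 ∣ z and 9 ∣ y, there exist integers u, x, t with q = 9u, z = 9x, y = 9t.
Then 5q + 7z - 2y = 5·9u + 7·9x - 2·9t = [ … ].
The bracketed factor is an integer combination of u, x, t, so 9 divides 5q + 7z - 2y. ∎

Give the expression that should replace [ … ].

9(-2t + 5u + 7x)

Each term has a factor of 9: 5·9u + 7·9x - 2·9t = 9·(-2t + 5u + 7x).
Since -2t + 5u + 7x is an integer, 9 ∣ (5q + 7z - 2y).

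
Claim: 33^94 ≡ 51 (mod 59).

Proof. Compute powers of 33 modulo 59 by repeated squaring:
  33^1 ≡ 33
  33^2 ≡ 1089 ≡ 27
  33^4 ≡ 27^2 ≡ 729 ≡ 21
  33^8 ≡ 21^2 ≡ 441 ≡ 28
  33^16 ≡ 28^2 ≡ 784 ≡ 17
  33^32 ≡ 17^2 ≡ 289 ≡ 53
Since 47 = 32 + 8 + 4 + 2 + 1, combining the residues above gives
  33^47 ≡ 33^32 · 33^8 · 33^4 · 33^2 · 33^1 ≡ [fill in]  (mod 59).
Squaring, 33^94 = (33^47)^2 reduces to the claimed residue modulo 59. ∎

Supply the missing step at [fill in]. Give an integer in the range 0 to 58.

13

Multiply the listed residues: 53 · 28 · 21 · 27 · 33 = 1484 → 31164 → 841428 → 27767124.
Reducing modulo 59: 27767124 = 470629·59 + 13, so 33^47 ≡ 13.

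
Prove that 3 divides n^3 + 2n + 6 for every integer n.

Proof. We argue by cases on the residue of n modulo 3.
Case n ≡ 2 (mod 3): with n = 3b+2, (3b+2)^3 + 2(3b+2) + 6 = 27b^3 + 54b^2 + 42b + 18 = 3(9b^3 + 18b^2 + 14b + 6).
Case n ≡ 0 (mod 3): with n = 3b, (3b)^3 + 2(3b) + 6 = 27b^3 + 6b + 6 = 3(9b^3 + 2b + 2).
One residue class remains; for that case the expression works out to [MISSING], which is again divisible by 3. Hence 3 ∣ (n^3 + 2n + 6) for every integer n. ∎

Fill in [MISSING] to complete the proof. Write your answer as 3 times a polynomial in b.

Only n ≡ 1 (mod 3) is unaccounted for. Put n = 3b+1:
(3b+1)^3 + 2(3b+1) + 6 expands to 27b^3 + 27b^2 + 15b + 9,
and factoring out 3 leaves 3(9b^3 + 9b^2 + 5b + 3).

3(9b^3 + 9b^2 + 5b + 3)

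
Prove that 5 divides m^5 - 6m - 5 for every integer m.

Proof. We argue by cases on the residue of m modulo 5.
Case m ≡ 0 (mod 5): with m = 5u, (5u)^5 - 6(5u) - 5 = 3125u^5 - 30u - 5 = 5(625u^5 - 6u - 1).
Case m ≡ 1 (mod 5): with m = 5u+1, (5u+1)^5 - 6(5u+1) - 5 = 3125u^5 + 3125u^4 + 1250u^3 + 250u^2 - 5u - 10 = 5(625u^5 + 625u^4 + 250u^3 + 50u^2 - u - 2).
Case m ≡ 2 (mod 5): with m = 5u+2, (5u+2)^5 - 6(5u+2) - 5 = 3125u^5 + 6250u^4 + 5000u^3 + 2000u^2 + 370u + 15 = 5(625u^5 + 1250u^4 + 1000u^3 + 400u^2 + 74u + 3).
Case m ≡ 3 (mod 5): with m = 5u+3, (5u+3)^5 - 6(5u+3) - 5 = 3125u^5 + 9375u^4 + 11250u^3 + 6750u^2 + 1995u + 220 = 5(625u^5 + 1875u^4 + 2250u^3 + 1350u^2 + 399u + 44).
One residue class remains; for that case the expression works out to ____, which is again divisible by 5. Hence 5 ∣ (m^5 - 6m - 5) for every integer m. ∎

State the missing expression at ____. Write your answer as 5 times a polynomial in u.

5(625u^5 + 2500u^4 + 4000u^3 + 3200u^2 + 1274u + 199)

Only m ≡ 4 (mod 5) is unaccounted for. Put m = 5u+4:
(5u+4)^5 - 6(5u+4) - 5 expands to 3125u^5 + 12500u^4 + 20000u^3 + 16000u^2 + 6370u + 995,
and factoring out 5 leaves 5(625u^5 + 2500u^4 + 4000u^3 + 3200u^2 + 1274u + 199).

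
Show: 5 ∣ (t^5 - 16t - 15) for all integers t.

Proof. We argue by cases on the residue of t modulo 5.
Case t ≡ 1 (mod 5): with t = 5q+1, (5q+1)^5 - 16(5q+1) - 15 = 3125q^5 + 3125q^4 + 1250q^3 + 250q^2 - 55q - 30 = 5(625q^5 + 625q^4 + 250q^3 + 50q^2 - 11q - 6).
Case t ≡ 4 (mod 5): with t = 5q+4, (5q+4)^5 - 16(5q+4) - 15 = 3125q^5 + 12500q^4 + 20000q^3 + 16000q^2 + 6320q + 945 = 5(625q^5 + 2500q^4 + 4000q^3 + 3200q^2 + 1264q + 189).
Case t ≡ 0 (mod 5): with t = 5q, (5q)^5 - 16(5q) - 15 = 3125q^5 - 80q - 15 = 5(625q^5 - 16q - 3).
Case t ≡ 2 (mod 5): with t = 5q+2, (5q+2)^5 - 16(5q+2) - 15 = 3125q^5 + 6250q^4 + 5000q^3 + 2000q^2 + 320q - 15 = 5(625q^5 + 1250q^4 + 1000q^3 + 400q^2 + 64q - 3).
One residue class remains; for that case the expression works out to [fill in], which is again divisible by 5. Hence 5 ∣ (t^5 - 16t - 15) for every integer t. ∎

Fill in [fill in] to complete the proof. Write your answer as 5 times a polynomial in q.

5(625q^5 + 1875q^4 + 2250q^3 + 1350q^2 + 389q + 36)

Only t ≡ 3 (mod 5) is unaccounted for. Put t = 5q+3:
(5q+3)^5 - 16(5q+3) - 15 expands to 3125q^5 + 9375q^4 + 11250q^3 + 6750q^2 + 1945q + 180,
and factoring out 5 leaves 5(625q^5 + 1875q^4 + 2250q^3 + 1350q^2 + 389q + 36).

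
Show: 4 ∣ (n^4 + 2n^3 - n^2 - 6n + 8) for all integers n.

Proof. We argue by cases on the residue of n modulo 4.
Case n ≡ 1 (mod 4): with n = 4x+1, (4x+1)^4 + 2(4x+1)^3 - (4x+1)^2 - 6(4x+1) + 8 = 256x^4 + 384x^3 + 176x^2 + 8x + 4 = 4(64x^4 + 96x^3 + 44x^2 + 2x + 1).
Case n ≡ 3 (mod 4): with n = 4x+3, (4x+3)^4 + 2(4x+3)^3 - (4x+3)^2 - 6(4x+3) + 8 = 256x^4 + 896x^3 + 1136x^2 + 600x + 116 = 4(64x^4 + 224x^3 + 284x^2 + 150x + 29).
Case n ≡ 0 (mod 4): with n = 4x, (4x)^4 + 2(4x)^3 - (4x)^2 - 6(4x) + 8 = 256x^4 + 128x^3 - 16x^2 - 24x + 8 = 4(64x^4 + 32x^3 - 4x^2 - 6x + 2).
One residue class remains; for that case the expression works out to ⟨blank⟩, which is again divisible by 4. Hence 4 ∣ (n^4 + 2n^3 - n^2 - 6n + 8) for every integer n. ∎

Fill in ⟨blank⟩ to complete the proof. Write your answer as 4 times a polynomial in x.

4(64x^4 + 160x^3 + 140x^2 + 46x + 6)

The residues treated are {1, 3, 0}, so the missing case is n ≡ 2 (mod 4); write n = 4x+2.
Then (4x+2)^4 + 2(4x+2)^3 - (4x+2)^2 - 6(4x+2) + 8 = 256x^4 + 640x^3 + 560x^2 + 184x + 24 = 4(64x^4 + 160x^3 + 140x^2 + 46x + 6).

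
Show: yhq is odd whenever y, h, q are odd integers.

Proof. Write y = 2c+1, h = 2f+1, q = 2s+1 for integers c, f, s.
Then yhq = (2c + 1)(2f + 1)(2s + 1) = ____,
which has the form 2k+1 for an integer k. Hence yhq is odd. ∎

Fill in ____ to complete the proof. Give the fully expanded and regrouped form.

2(4cfs + 2cf + 2cs + c + 2fs + f + s) + 1

(2c + 1)(2f + 1)(2s + 1) = 8cfs + 4cf + 4cs + 2c + 4fs + 2f + 2s + 1
= 2(4cfs + 2cf + 2cs + c + 2fs + f + s) + 1.
Since 4cfs + 2cf + 2cs + c + 2fs + f + s is an integer, the product is of the form 2k+1 for an integer k.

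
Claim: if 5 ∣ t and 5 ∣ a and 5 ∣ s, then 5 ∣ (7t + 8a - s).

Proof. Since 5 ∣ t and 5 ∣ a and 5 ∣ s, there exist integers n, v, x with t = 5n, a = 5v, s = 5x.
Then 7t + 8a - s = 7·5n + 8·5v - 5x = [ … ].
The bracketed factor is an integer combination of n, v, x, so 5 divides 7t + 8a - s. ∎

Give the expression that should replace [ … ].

Pull the common 5 out of every term: 7·5n + 8·5v - 5x = 5(7n + 8v - x).
7n + 8v - x is an integer, which exhibits the divisibility.

5(7n + 8v - x)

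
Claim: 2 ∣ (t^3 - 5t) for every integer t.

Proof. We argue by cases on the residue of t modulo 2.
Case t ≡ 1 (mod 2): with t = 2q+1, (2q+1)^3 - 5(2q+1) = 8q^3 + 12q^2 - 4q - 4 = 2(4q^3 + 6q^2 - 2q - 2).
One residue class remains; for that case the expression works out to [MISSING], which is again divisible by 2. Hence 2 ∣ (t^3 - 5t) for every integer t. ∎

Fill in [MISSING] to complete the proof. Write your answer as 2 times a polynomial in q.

2(4q^3 - 5q)

Only t ≡ 0 (mod 2) is unaccounted for. Put t = 2q:
(2q)^3 - 5(2q) expands to 8q^3 - 10q,
and factoring out 2 leaves 2(4q^3 - 5q).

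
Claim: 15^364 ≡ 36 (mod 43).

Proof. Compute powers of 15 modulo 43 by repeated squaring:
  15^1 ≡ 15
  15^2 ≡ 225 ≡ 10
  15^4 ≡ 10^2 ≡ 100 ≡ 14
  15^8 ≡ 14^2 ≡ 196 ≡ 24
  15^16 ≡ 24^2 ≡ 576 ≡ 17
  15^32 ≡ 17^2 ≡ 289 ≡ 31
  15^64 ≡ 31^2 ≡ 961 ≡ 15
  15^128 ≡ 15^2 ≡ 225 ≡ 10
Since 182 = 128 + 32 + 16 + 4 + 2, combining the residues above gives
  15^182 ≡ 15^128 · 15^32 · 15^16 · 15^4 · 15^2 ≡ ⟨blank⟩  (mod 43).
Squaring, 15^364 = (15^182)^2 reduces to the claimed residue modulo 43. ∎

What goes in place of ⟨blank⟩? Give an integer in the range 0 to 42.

6

Multiply the listed residues: 10 · 31 · 17 · 14 · 10 = 310 → 5270 → 73780 → 737800.
Reducing modulo 43: 737800 = 17158·43 + 6, so 15^182 ≡ 6.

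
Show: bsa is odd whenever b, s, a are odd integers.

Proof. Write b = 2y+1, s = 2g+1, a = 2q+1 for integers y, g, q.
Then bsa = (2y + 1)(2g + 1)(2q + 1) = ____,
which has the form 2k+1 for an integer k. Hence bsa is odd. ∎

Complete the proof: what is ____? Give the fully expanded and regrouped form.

2(4gqy + 2gq + 2gy + g + 2qy + q + y) + 1

Expanding: (2y + 1)(2g + 1)(2q + 1) = 8gqy + 4gq + 4gy + 2g + 4qy + 2q + 2y + 1.
Every term except the constant is even, so this is 2(4gqy + 2gq + 2gy + g + 2qy + q + y) + 1,
and 4gqy + 2gq + 2gy + g + 2qy + q + y ∈ ℤ gives the required form.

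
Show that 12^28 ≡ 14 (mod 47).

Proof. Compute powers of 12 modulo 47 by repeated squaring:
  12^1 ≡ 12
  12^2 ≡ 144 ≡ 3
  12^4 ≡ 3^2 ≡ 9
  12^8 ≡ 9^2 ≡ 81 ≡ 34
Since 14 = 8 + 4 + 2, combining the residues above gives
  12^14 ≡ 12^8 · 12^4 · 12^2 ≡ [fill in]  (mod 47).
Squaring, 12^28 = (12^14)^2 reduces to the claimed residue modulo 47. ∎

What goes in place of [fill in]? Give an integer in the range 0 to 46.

12^8 · 12^4 · 12^2 ≡ 34 · 9 · 3 = 918.
918 mod 47 = 25, so 12^14 ≡ 25 (mod 47).

25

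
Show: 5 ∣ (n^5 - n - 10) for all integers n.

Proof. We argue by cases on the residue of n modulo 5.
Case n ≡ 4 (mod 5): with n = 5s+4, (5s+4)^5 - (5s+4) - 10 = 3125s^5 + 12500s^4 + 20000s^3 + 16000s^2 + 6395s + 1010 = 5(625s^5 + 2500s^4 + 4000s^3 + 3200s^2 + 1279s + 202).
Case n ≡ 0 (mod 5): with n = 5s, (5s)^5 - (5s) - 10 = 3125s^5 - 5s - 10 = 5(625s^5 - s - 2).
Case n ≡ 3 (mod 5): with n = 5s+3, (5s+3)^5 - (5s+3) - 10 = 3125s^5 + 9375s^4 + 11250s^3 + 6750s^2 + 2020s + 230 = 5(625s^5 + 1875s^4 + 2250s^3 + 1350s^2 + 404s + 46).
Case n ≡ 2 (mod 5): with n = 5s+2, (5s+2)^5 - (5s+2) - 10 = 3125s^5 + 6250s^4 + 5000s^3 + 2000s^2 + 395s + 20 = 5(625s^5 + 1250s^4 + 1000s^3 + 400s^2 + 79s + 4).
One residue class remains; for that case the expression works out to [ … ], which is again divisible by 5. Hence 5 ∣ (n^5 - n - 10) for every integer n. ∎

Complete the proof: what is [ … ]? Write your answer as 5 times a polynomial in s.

Only n ≡ 1 (mod 5) is unaccounted for. Put n = 5s+1:
(5s+1)^5 - (5s+1) - 10 expands to 3125s^5 + 3125s^4 + 1250s^3 + 250s^2 + 20s - 10,
and factoring out 5 leaves 5(625s^5 + 625s^4 + 250s^3 + 50s^2 + 4s - 2).

5(625s^5 + 625s^4 + 250s^3 + 50s^2 + 4s - 2)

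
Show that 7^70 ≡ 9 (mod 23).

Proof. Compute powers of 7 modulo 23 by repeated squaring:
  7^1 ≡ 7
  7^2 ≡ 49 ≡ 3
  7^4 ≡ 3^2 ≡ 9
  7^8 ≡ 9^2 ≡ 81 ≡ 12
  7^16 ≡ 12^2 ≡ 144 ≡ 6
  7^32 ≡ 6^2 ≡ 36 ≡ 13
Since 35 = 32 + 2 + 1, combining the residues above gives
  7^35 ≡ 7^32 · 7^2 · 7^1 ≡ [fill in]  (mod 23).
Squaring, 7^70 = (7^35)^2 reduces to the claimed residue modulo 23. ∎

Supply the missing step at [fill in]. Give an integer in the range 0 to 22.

Multiply the listed residues: 13 · 3 · 7 = 39 → 273.
Reducing modulo 23: 273 = 11·23 + 20, so 7^35 ≡ 20.

20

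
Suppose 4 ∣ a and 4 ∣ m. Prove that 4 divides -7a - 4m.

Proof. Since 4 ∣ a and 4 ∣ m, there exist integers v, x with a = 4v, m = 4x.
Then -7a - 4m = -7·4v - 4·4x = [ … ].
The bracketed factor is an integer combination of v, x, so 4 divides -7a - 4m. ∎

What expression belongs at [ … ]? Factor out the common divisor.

4(-7v - 4x)

Pull the common 4 out of every term: -7·4v - 4·4x = 4(-7v - 4x).
-7v - 4x is an integer, which exhibits the divisibility.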